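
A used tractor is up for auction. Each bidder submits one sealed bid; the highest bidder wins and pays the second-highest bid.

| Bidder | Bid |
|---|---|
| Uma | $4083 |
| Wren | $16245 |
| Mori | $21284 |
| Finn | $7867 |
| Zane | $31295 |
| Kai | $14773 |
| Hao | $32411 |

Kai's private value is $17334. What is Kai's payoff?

$0

Highest bid: Hao at $32411, so Hao wins.
Second-highest bid: Zane at $31295 — that is the price the winner pays.
Kai did not win, so Kai pays nothing and receives nothing: payoff $0.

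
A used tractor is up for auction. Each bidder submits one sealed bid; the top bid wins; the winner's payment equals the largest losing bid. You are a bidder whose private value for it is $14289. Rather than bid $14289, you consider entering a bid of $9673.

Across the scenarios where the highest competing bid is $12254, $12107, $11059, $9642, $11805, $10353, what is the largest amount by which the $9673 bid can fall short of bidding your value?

$3936

$12254: truthful gives $2035, deviation gives $0 → loss $2035.
$12107: truthful gives $2182, deviation gives $0 → loss $2182.
$11059: truthful gives $3230, deviation gives $0 → loss $3230.
$9642: same outcome either way → loss $0.
$11805: truthful gives $2484, deviation gives $0 → loss $2484.
$10353: truthful gives $3936, deviation gives $0 → loss $3936.
Maximum loss: $3936.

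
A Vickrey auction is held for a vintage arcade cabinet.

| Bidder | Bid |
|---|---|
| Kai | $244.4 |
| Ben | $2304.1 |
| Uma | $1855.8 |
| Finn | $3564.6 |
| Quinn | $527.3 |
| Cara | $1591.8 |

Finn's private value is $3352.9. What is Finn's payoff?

$1048.8

Highest bid: Finn at $3564.6, so Finn wins.
Second-highest bid: Ben at $2304.1 — that is the price the winner pays.
Finn's payoff = value − price = $3352.9 − $2304.1 = $1048.8.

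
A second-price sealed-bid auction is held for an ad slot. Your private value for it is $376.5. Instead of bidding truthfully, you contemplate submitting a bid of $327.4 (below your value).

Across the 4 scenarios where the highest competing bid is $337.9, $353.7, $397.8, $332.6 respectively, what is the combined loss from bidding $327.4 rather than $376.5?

$105.3

The deviation costs you only when the competing bid falls strictly between $327.4 and $376.5; elsewhere both bids give the same outcome.
$337.9: truthful payoff $38.6, deviation payoff $0 → loss $38.6.
$353.7: truthful payoff $22.8, deviation payoff $0 → loss $22.8.
$397.8: outcomes coincide → loss $0.
$332.6: truthful payoff $43.9, deviation payoff $0 → loss $43.9.
Total loss = $38.6 + $22.8 + $43.9 = $105.3.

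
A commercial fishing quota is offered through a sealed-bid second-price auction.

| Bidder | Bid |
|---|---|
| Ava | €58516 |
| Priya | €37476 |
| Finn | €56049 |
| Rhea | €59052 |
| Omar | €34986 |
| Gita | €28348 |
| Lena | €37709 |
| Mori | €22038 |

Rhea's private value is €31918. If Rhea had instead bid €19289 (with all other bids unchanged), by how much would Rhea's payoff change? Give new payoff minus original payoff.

The highest bid among the other bidders is €58516; Rhea's bid doesn't change that.
Original bid €59052: Rhea is highest, pays the top rival bid €58516; payoff €31918 − €58516 = −€26598.
Alternative bid €19289: Rhea is not highest (top rival bid is €58516); payoff €0.
Change in payoff = €0 − (−€26598) = €26598.

€26598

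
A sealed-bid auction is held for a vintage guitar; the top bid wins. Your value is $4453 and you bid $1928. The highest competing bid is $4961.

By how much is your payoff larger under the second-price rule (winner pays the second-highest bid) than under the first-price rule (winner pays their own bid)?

Your bid $1928 is below $4961, so you lose under either rule.
Payoff is $0 in both cases; difference = $0.

$0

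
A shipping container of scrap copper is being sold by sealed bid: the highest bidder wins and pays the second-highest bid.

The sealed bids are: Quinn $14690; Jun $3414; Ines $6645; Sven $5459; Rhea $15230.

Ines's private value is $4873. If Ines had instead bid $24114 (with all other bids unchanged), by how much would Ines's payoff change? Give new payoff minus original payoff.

−$10357

The highest bid among the other bidders is $15230; Ines's bid doesn't change that.
Original bid $6645: Ines is not highest (top rival bid is $15230); payoff $0.
Alternative bid $24114: Ines is highest, pays the top rival bid $15230; payoff $4873 − $15230 = −$10357.
Change in payoff = −$10357 − ($0) = −$10357.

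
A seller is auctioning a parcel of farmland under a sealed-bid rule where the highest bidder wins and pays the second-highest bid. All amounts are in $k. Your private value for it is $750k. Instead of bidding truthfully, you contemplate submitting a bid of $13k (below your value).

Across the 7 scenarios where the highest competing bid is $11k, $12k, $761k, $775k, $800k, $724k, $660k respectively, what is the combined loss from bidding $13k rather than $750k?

$116k

The deviation costs you only when the competing bid falls strictly between $13k and $750k; elsewhere both bids give the same outcome.
$11k: outcomes coincide → loss $0k.
$12k: outcomes coincide → loss $0k.
$761k: outcomes coincide → loss $0k.
$775k: outcomes coincide → loss $0k.
$800k: outcomes coincide → loss $0k.
$724k: truthful payoff $26k, deviation payoff $0k → loss $26k.
$660k: truthful payoff $90k, deviation payoff $0k → loss $90k.
Total loss = $26k + $90k = $116k.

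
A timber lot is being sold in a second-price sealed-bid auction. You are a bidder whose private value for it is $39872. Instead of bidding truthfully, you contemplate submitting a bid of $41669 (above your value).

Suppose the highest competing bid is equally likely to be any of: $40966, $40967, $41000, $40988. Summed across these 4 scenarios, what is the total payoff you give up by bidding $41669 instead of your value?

The deviation costs you only when the competing bid falls strictly between $39872 and $41669; elsewhere both bids give the same outcome.
$40966: truthful payoff $0, deviation payoff −$1094 → loss $1094.
$40967: truthful payoff $0, deviation payoff −$1095 → loss $1095.
$41000: truthful payoff $0, deviation payoff −$1128 → loss $1128.
$40988: truthful payoff $0, deviation payoff −$1116 → loss $1116.
Total loss = $1094 + $1095 + $1128 + $1116 = $4433.

$4433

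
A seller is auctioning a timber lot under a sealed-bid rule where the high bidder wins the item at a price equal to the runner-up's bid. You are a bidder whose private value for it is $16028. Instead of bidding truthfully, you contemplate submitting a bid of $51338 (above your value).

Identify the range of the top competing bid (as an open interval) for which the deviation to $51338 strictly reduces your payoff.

($16028, $51338)

If the competing bid is below $16028, both bids win at the same price — no difference.
If it is above $51338, both bids lose — no difference.
If it lies strictly between $16028 and $51338, bidding your value loses (payoff 0) while bidding $51338 wins at a price above your value (payoff negative).
So the deviation strictly hurts on the open interval ($16028, $51338).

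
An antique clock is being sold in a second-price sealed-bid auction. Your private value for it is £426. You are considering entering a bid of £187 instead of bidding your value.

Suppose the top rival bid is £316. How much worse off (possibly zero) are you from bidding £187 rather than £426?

£110

Bidding your value £426: you win (since £426 > £316) and pay £316. Payoff £110.
Bidding £187: you lose. Payoff £0.
The competing bid £316 lies between your shaded bid and your value, so underbidding forfeits an item you could have won at a profitable price.
Loss from deviating = £110 − (£0) = £110.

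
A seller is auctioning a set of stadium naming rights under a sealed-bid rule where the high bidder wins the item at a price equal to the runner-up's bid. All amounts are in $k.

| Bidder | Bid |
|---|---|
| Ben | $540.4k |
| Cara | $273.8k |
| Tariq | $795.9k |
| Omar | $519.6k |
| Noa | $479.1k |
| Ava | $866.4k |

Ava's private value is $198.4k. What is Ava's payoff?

Highest bid: Ava at $866.4k, so Ava wins.
Second-highest bid: Tariq at $795.9k — that is the price the winner pays.
Ava's payoff = value − price = $198.4k − $795.9k = −$597.5k.

−$597.5k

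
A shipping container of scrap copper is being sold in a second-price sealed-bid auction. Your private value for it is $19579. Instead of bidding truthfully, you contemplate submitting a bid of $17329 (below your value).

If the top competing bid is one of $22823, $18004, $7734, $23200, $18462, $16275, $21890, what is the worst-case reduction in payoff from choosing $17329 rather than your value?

$22823: same outcome either way → loss $0.
$18004: truthful gives $1575, deviation gives $0 → loss $1575.
$7734: same outcome either way → loss $0.
$23200: same outcome either way → loss $0.
$18462: truthful gives $1117, deviation gives $0 → loss $1117.
$16275: same outcome either way → loss $0.
$21890: same outcome either way → loss $0.
Maximum loss: $1575.

$1575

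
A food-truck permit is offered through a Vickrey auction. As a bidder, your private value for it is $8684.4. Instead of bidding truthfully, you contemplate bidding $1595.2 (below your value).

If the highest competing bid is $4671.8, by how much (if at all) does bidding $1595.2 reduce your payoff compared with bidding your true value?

$4012.6

Bidding your value $8684.4: you win (since $8684.4 > $4671.8) and pay $4671.8. Payoff $4012.6.
Bidding $1595.2: you lose. Payoff $0.
The competing bid $4671.8 lies between your shaded bid and your value, so underbidding forfeits an item you could have won at a profitable price.
Loss from deviating = $4012.6 − ($0) = $4012.6.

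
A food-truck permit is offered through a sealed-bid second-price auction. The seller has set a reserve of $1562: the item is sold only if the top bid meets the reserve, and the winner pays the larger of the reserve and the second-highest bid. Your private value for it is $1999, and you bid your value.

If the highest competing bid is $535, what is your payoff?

$437

Your bid $1999 is the highest and exceeds the reserve.
Price = max(second-highest bid, reserve) = max($535, $1562) = $1562.
Payoff = $1999 − $1562 = $437.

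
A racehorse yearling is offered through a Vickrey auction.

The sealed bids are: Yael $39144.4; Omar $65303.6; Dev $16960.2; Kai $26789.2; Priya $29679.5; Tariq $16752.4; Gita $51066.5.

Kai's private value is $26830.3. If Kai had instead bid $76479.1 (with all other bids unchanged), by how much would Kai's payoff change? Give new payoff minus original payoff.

−$38473.3

The highest bid among the other bidders is $65303.6; Kai's bid doesn't change that.
Original bid $26789.2: Kai is not highest (top rival bid is $65303.6); payoff $0.
Alternative bid $76479.1: Kai is highest, pays the top rival bid $65303.6; payoff $26830.3 − $65303.6 = −$38473.3.
Change in payoff = −$38473.3 − ($0) = −$38473.3.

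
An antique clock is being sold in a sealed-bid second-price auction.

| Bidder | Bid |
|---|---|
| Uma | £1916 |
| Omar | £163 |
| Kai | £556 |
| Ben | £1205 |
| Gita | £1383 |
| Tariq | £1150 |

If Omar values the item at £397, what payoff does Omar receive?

£0

Highest bid: Uma at £1916, so Uma wins.
Second-highest bid: Gita at £1383 — that is the price the winner pays.
Omar did not win, so Omar pays nothing and receives nothing: payoff £0.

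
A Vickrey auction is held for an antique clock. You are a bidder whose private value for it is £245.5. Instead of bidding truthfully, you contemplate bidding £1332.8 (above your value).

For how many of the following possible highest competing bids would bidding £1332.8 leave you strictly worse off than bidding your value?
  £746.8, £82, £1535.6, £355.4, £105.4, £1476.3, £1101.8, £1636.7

3

The deviation hurts exactly when the highest competing bid lies strictly between £245.5 and £1332.8 — overbidding then wins at a price above your value.
£746.8: inside the interval → strictly worse (loss £501.3).
£82: below both → same outcome either way.
£1535.6: above both → same outcome either way.
£355.4: inside the interval → strictly worse (loss £109.9).
£105.4: below both → same outcome either way.
£1476.3: above both → same outcome either way.
£1101.8: inside the interval → strictly worse (loss £856.3).
£1636.7: above both → same outcome either way.
Count: 3.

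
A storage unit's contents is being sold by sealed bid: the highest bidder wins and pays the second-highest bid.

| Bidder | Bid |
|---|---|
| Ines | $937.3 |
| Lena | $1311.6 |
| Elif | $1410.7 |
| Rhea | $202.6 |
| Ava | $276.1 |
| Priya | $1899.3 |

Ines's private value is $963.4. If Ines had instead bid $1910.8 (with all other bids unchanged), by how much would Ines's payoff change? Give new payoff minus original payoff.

The highest bid among the other bidders is $1899.3; Ines's bid doesn't change that.
Original bid $937.3: Ines is not highest (top rival bid is $1899.3); payoff $0.
Alternative bid $1910.8: Ines is highest, pays the top rival bid $1899.3; payoff $963.4 − $1899.3 = −$935.9.
Change in payoff = −$935.9 − ($0) = −$935.9.

−$935.9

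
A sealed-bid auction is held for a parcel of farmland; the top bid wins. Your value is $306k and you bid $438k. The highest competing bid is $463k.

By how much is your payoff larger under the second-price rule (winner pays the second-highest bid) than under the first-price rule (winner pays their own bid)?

$0k

Your bid $438k is below $463k, so you lose under either rule.
Payoff is $0k in both cases; difference = $0k.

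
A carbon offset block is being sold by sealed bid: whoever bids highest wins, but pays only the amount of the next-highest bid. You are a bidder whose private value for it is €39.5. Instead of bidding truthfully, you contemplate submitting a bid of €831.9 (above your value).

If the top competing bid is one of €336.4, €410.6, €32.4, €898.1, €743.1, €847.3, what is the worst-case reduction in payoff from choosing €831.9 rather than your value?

€703.6

€336.4: truthful gives €0, deviation gives −€296.9 → loss €296.9.
€410.6: truthful gives €0, deviation gives −€371.1 → loss €371.1.
€32.4: same outcome either way → loss €0.
€898.1: same outcome either way → loss €0.
€743.1: truthful gives €0, deviation gives −€703.6 → loss €703.6.
€847.3: same outcome either way → loss €0.
Maximum loss: €703.6.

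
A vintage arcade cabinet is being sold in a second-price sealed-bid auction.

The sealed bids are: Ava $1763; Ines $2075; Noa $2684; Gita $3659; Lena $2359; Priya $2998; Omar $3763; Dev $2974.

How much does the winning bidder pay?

$3659

Highest bid: Omar at $3763, so Omar wins.
Second-highest bid: Gita at $3659 — that is the price the winner pays.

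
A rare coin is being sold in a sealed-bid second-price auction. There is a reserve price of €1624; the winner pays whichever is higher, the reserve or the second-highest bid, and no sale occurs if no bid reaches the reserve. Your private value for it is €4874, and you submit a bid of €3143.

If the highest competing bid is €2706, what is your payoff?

€2168

Your bid €3143 is the highest and exceeds the reserve.
Price = max(second-highest bid, reserve) = max(€2706, €1624) = €2706.
Payoff = €4874 − €2706 = €2168.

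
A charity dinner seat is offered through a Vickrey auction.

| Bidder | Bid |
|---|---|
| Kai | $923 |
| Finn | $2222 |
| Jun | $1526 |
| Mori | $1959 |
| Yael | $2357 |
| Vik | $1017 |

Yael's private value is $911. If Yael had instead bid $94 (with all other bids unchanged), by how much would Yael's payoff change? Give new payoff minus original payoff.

$1311

The highest bid among the other bidders is $2222; Yael's bid doesn't change that.
Original bid $2357: Yael is highest, pays the top rival bid $2222; payoff $911 − $2222 = −$1311.
Alternative bid $94: Yael is not highest (top rival bid is $2222); payoff $0.
Change in payoff = $0 − (−$1311) = $1311.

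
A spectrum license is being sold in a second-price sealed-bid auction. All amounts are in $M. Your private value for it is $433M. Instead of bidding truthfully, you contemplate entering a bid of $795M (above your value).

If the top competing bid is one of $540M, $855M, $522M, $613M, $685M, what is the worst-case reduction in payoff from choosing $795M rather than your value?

$540M: truthful gives $0M, deviation gives −$107M → loss $107M.
$855M: same outcome either way → loss $0M.
$522M: truthful gives $0M, deviation gives −$89M → loss $89M.
$613M: truthful gives $0M, deviation gives −$180M → loss $180M.
$685M: truthful gives $0M, deviation gives −$252M → loss $252M.
Maximum loss: $252M.

$252M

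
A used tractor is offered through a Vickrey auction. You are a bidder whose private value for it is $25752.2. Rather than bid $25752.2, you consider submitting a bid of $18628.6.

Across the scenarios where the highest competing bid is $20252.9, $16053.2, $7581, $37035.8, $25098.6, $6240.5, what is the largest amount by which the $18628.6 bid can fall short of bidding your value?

$20252.9: truthful gives $5499.3, deviation gives $0 → loss $5499.3.
$16053.2: same outcome either way → loss $0.
$7581: same outcome either way → loss $0.
$37035.8: same outcome either way → loss $0.
$25098.6: truthful gives $653.6, deviation gives $0 → loss $653.6.
$6240.5: same outcome either way → loss $0.
Maximum loss: $5499.3.

$5499.3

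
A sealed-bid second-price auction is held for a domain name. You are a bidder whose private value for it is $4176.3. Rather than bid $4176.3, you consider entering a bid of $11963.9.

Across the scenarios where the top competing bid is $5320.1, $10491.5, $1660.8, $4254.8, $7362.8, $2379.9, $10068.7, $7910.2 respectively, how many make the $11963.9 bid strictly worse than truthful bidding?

6

The deviation hurts exactly when the highest competing bid lies strictly between $4176.3 and $11963.9 — overbidding then wins at a price above your value.
$5320.1: inside the interval → strictly worse (loss $1143.8).
$10491.5: inside the interval → strictly worse (loss $6315.2).
$1660.8: below both → same outcome either way.
$4254.8: inside the interval → strictly worse (loss $78.5).
$7362.8: inside the interval → strictly worse (loss $3186.5).
$2379.9: below both → same outcome either way.
$10068.7: inside the interval → strictly worse (loss $5892.4).
$7910.2: inside the interval → strictly worse (loss $3733.9).
Count: 6.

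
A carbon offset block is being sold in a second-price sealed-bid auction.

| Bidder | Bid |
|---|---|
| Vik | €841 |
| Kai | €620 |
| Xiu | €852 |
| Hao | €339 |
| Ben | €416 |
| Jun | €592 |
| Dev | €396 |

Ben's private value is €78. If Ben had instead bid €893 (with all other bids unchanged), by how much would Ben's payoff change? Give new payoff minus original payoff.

The highest bid among the other bidders is €852; Ben's bid doesn't change that.
Original bid €416: Ben is not highest (top rival bid is €852); payoff €0.
Alternative bid €893: Ben is highest, pays the top rival bid €852; payoff €78 − €852 = −€774.
Change in payoff = −€774 − (€0) = −€774.

−€774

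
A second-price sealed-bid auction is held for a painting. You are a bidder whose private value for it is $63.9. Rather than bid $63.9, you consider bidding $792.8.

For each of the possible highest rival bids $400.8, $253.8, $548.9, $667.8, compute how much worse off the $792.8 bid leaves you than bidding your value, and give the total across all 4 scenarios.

$1615.7

The deviation costs you only when the competing bid falls strictly between $63.9 and $792.8; elsewhere both bids give the same outcome.
$400.8: truthful payoff $0, deviation payoff −$336.9 → loss $336.9.
$253.8: truthful payoff $0, deviation payoff −$189.9 → loss $189.9.
$548.9: truthful payoff $0, deviation payoff −$485 → loss $485.
$667.8: truthful payoff $0, deviation payoff −$603.9 → loss $603.9.
Total loss = $336.9 + $189.9 + $485 + $603.9 = $1615.7.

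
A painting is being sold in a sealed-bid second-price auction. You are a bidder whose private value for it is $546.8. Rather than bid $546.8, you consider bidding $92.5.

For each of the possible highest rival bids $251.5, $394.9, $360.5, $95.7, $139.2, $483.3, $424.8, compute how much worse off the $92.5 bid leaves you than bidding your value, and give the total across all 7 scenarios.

$1677.7

The deviation costs you only when the competing bid falls strictly between $92.5 and $546.8; elsewhere both bids give the same outcome.
$251.5: truthful payoff $295.3, deviation payoff $0 → loss $295.3.
$394.9: truthful payoff $151.9, deviation payoff $0 → loss $151.9.
$360.5: truthful payoff $186.3, deviation payoff $0 → loss $186.3.
$95.7: truthful payoff $451.1, deviation payoff $0 → loss $451.1.
$139.2: truthful payoff $407.6, deviation payoff $0 → loss $407.6.
$483.3: truthful payoff $63.5, deviation payoff $0 → loss $63.5.
$424.8: truthful payoff $122, deviation payoff $0 → loss $122.
Total loss = $295.3 + $151.9 + $186.3 + $451.1 + $407.6 + $63.5 + $122 = $1677.7.
Truthful bidding weakly dominates here: raising your bid can only win items priced above your value, and lowering it can only forfeit items priced below.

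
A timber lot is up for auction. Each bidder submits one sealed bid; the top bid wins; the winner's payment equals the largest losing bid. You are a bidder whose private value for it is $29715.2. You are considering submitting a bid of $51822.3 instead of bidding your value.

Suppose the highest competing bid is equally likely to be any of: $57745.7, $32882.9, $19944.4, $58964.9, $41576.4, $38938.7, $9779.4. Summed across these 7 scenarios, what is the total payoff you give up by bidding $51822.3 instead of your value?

The deviation costs you only when the competing bid falls strictly between $29715.2 and $51822.3; elsewhere both bids give the same outcome.
$57745.7: outcomes coincide → loss $0.
$32882.9: truthful payoff $0, deviation payoff −$3167.7 → loss $3167.7.
$19944.4: outcomes coincide → loss $0.
$58964.9: outcomes coincide → loss $0.
$41576.4: truthful payoff $0, deviation payoff −$11861.2 → loss $11861.2.
$38938.7: truthful payoff $0, deviation payoff −$9223.5 → loss $9223.5.
$9779.4: outcomes coincide → loss $0.
Total loss = $3167.7 + $11861.2 + $9223.5 = $24252.4.
Truthful bidding weakly dominates here: raising your bid can only win items priced above your value, and lowering it can only forfeit items priced below.

$24252.4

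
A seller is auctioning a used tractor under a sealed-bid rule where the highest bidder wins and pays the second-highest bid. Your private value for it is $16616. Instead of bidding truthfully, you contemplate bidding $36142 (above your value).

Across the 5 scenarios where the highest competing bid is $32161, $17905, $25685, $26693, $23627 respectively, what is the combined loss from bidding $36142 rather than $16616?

$42991

The deviation costs you only when the competing bid falls strictly between $16616 and $36142; elsewhere both bids give the same outcome.
$32161: truthful payoff $0, deviation payoff −$15545 → loss $15545.
$17905: truthful payoff $0, deviation payoff −$1289 → loss $1289.
$25685: truthful payoff $0, deviation payoff −$9069 → loss $9069.
$26693: truthful payoff $0, deviation payoff −$10077 → loss $10077.
$23627: truthful payoff $0, deviation payoff −$7011 → loss $7011.
Total loss = $15545 + $1289 + $9069 + $10077 + $7011 = $42991.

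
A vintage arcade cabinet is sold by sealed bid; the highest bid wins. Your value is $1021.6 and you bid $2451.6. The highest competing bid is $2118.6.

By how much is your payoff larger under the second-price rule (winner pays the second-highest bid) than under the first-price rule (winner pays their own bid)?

You have the highest bid, so you win under either rule.
Second-price: pay $2118.6 → payoff −$1097.
First-price: pay your own bid $2451.6 → payoff −$1430.
Difference = −$1097 − (−$1430) = $333.

$333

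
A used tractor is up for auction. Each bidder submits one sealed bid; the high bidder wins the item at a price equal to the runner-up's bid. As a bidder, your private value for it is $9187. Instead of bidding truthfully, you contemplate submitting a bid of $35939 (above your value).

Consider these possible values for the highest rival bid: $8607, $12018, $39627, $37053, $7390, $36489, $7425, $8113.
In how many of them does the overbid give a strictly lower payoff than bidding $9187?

1

The deviation hurts exactly when the highest competing bid lies strictly between $9187 and $35939 — overbidding then wins at a price above your value.
$8607: below both → same outcome either way.
$12018: inside the interval → strictly worse (loss $2831).
$39627: above both → same outcome either way.
$37053: above both → same outcome either way.
$7390: below both → same outcome either way.
$36489: above both → same outcome either way.
$7425: below both → same outcome either way.
$8113: below both → same outcome either way.
Count: 1.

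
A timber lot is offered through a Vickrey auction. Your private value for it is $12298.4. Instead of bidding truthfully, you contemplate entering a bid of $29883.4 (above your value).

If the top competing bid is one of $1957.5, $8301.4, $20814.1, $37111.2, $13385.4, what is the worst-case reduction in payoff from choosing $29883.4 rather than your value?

$8515.7

$1957.5: same outcome either way → loss $0.
$8301.4: same outcome either way → loss $0.
$20814.1: truthful gives $0, deviation gives −$8515.7 → loss $8515.7.
$37111.2: same outcome either way → loss $0.
$13385.4: truthful gives $0, deviation gives −$1087 → loss $1087.
Maximum loss: $8515.7.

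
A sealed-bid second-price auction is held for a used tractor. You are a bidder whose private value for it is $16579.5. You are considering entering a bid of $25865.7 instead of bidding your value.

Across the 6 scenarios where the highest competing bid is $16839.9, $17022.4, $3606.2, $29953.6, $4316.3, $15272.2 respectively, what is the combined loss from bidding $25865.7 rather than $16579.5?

$703.3

The deviation costs you only when the competing bid falls strictly between $16579.5 and $25865.7; elsewhere both bids give the same outcome.
$16839.9: truthful payoff $0, deviation payoff −$260.4 → loss $260.4.
$17022.4: truthful payoff $0, deviation payoff −$442.9 → loss $442.9.
$3606.2: outcomes coincide → loss $0.
$29953.6: outcomes coincide → loss $0.
$4316.3: outcomes coincide → loss $0.
$15272.2: outcomes coincide → loss $0.
Total loss = $260.4 + $442.9 = $703.3.
In a second-price auction your bid sets only whether you win, not what you pay, so bidding your true value is weakly dominant.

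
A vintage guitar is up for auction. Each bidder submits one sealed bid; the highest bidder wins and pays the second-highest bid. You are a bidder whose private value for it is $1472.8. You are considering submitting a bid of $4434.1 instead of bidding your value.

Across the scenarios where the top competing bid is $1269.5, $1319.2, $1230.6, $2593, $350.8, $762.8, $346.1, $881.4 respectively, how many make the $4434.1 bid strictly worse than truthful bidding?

1

The deviation hurts exactly when the highest competing bid lies strictly between $1472.8 and $4434.1 — overbidding then wins at a price above your value.
$1269.5: below both → same outcome either way.
$1319.2: below both → same outcome either way.
$1230.6: below both → same outcome either way.
$2593: inside the interval → strictly worse (loss $1120.2).
$350.8: below both → same outcome either way.
$762.8: below both → same outcome either way.
$346.1: below both → same outcome either way.
$881.4: below both → same outcome either way.
Count: 1.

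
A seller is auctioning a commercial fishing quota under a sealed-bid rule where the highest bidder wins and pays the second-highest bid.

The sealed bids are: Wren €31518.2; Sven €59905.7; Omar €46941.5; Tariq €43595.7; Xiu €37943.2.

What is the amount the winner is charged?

Highest bid: Sven at €59905.7, so Sven wins.
Second-highest bid: Omar at €46941.5 — that is the price the winner pays.

€46941.5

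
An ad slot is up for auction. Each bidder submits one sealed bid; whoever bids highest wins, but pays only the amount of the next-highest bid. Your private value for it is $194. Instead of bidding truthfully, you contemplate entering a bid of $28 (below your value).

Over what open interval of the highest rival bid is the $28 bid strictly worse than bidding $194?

If the competing bid is below $28, both bids win at the same price — no difference.
If it is above $194, both bids lose — no difference.
If it lies strictly between $28 and $194, bidding your value wins at a price below your value (positive payoff) while bidding $28 loses (payoff 0).
So the deviation strictly hurts on the open interval ($28, $194).

($28, $194)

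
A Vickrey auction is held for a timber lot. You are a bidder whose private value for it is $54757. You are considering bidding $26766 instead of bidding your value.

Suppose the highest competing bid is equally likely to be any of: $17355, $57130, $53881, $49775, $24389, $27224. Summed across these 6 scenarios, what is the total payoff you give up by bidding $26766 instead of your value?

The deviation costs you only when the competing bid falls strictly between $26766 and $54757; elsewhere both bids give the same outcome.
$17355: outcomes coincide → loss $0.
$57130: outcomes coincide → loss $0.
$53881: truthful payoff $876, deviation payoff $0 → loss $876.
$49775: truthful payoff $4982, deviation payoff $0 → loss $4982.
$24389: outcomes coincide → loss $0.
$27224: truthful payoff $27533, deviation payoff $0 → loss $27533.
Total loss = $876 + $4982 + $27533 = $33391.

$33391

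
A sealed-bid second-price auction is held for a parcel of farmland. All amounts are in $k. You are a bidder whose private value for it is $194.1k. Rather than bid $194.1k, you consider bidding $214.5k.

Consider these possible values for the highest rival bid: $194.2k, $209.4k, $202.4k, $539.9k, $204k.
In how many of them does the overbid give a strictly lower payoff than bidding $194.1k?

The deviation hurts exactly when the highest competing bid lies strictly between $194.1k and $214.5k — overbidding then wins at a price above your value.
$194.2k: inside the interval → strictly worse (loss $0.1k).
$209.4k: inside the interval → strictly worse (loss $15.3k).
$202.4k: inside the interval → strictly worse (loss $8.3k).
$539.9k: above both → same outcome either way.
$204k: inside the interval → strictly worse (loss $9.9k).
Count: 4.

4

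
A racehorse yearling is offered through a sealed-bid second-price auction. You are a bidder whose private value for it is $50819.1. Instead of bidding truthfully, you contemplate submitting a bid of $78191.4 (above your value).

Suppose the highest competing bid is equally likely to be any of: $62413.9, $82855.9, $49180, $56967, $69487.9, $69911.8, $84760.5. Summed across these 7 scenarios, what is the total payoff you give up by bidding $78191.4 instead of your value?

$55504.2

The deviation costs you only when the competing bid falls strictly between $50819.1 and $78191.4; elsewhere both bids give the same outcome.
$62413.9: truthful payoff $0, deviation payoff −$11594.8 → loss $11594.8.
$82855.9: outcomes coincide → loss $0.
$49180: outcomes coincide → loss $0.
$56967: truthful payoff $0, deviation payoff −$6147.9 → loss $6147.9.
$69487.9: truthful payoff $0, deviation payoff −$18668.8 → loss $18668.8.
$69911.8: truthful payoff $0, deviation payoff −$19092.7 → loss $19092.7.
$84760.5: outcomes coincide → loss $0.
Total loss = $11594.8 + $6147.9 + $18668.8 + $19092.7 = $55504.2.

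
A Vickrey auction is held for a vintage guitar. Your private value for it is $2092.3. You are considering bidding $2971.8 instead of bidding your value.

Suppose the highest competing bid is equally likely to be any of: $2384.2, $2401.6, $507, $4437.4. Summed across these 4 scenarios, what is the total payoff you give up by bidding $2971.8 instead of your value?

$601.2

The deviation costs you only when the competing bid falls strictly between $2092.3 and $2971.8; elsewhere both bids give the same outcome.
$2384.2: truthful payoff $0, deviation payoff −$291.9 → loss $291.9.
$2401.6: truthful payoff $0, deviation payoff −$309.3 → loss $309.3.
$507: outcomes coincide → loss $0.
$4437.4: outcomes coincide → loss $0.
Total loss = $291.9 + $309.3 = $601.2.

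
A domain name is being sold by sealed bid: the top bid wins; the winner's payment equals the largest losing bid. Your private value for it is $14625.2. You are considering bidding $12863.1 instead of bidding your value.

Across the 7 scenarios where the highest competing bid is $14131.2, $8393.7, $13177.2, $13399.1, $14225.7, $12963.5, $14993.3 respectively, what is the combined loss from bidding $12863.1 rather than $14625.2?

$5229.3

The deviation costs you only when the competing bid falls strictly between $12863.1 and $14625.2; elsewhere both bids give the same outcome.
$14131.2: truthful payoff $494, deviation payoff $0 → loss $494.
$8393.7: outcomes coincide → loss $0.
$13177.2: truthful payoff $1448, deviation payoff $0 → loss $1448.
$13399.1: truthful payoff $1226.1, deviation payoff $0 → loss $1226.1.
$14225.7: truthful payoff $399.5, deviation payoff $0 → loss $399.5.
$12963.5: truthful payoff $1661.7, deviation payoff $0 → loss $1661.7.
$14993.3: outcomes coincide → loss $0.
Total loss = $494 + $1448 + $1226.1 + $399.5 + $1661.7 = $5229.3.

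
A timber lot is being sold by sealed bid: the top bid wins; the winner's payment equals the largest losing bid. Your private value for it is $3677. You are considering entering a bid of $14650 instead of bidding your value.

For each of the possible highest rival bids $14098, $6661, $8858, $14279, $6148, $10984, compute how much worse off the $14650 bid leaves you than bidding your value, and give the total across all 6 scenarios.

The deviation costs you only when the competing bid falls strictly between $3677 and $14650; elsewhere both bids give the same outcome.
$14098: truthful payoff $0, deviation payoff −$10421 → loss $10421.
$6661: truthful payoff $0, deviation payoff −$2984 → loss $2984.
$8858: truthful payoff $0, deviation payoff −$5181 → loss $5181.
$14279: truthful payoff $0, deviation payoff −$10602 → loss $10602.
$6148: truthful payoff $0, deviation payoff −$2471 → loss $2471.
$10984: truthful payoff $0, deviation payoff −$7307 → loss $7307.
Total loss = $10421 + $2984 + $5181 + $10602 + $2471 + $7307 = $38966.

$38966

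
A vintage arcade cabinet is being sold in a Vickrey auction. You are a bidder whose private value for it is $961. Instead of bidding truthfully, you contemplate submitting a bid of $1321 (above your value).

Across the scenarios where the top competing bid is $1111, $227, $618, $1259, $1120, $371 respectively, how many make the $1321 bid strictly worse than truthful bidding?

3

The deviation hurts exactly when the highest competing bid lies strictly between $961 and $1321 — overbidding then wins at a price above your value.
$1111: inside the interval → strictly worse (loss $150).
$227: below both → same outcome either way.
$618: below both → same outcome either way.
$1259: inside the interval → strictly worse (loss $298).
$1120: inside the interval → strictly worse (loss $159).
$371: below both → same outcome either way.
Count: 3.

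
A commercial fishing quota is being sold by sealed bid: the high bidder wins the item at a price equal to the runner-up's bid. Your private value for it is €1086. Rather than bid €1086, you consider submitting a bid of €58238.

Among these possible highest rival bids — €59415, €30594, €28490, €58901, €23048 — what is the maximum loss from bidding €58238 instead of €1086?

€59415: same outcome either way → loss €0.
€30594: truthful gives €0, deviation gives −€29508 → loss €29508.
€28490: truthful gives €0, deviation gives −€27404 → loss €27404.
€58901: same outcome either way → loss €0.
€23048: truthful gives €0, deviation gives −€21962 → loss €21962.
Maximum loss: €29508.

€29508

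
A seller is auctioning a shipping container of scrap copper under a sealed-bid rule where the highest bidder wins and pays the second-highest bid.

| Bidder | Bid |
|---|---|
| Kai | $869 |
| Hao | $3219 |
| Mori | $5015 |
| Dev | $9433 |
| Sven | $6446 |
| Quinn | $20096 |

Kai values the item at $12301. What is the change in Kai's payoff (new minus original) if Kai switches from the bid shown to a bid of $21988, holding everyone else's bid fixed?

The highest bid among the other bidders is $20096; Kai's bid doesn't change that.
Original bid $869: Kai is not highest (top rival bid is $20096); payoff $0.
Alternative bid $21988: Kai is highest, pays the top rival bid $20096; payoff $12301 − $20096 = −$7795.
Change in payoff = −$7795 − ($0) = −$7795.

−$7795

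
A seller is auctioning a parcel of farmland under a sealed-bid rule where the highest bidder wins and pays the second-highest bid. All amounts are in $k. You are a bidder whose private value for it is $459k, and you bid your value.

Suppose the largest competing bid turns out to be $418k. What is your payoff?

Your bid $459k exceeds the highest competing bid $418k, so you win.
In a second-price auction the winner pays the second-highest bid, $418k.
Payoff = value − price = $459k − $418k = $41k.

$41k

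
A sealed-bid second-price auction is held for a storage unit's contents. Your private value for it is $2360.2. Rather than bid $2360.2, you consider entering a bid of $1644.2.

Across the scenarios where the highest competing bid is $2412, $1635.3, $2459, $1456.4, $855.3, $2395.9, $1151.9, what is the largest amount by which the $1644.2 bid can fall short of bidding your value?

$2412: same outcome either way → loss $0.
$1635.3: same outcome either way → loss $0.
$2459: same outcome either way → loss $0.
$1456.4: same outcome either way → loss $0.
$855.3: same outcome either way → loss $0.
$2395.9: same outcome either way → loss $0.
$1151.9: same outcome either way → loss $0.
Maximum loss: $0.

$0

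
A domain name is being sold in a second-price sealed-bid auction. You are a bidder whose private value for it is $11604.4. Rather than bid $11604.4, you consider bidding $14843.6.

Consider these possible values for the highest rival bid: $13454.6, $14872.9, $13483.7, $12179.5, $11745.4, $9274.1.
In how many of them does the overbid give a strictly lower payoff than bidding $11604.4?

4

The deviation hurts exactly when the highest competing bid lies strictly between $11604.4 and $14843.6 — overbidding then wins at a price above your value.
$13454.6: inside the interval → strictly worse (loss $1850.2).
$14872.9: above both → same outcome either way.
$13483.7: inside the interval → strictly worse (loss $1879.3).
$12179.5: inside the interval → strictly worse (loss $575.1).
$11745.4: inside the interval → strictly worse (loss $141).
$9274.1: below both → same outcome either way.
Count: 4.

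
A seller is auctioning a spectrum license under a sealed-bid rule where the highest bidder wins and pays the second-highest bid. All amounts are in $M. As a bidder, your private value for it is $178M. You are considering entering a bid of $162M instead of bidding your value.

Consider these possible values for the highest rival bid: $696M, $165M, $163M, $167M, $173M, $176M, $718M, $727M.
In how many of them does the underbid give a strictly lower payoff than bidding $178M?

5

The deviation hurts exactly when the highest competing bid lies strictly between $162M and $178M — underbidding then forfeits a profitable win.
$696M: above both → same outcome either way.
$165M: inside the interval → strictly worse (loss $13M).
$163M: inside the interval → strictly worse (loss $15M).
$167M: inside the interval → strictly worse (loss $11M).
$173M: inside the interval → strictly worse (loss $5M).
$176M: inside the interval → strictly worse (loss $2M).
$718M: above both → same outcome either way.
$727M: above both → same outcome either way.
Count: 5.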